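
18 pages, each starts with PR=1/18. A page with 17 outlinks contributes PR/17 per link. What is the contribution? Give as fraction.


Initial PR = 1/18 = 1/18
Outlinks = 17
Contribution per link = PR / outlinks
= 1/18 / 17
= 1/306

1/306


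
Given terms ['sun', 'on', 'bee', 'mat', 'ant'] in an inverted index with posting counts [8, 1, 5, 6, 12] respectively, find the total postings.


Summing posting list sizes:
'sun': 8 postings
'on': 1 postings
'bee': 5 postings
'mat': 6 postings
'ant': 12 postings
Total = 8 + 1 + 5 + 6 + 12 = 32

32


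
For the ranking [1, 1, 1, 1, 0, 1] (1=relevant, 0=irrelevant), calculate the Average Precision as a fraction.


Computing P@k for each relevant position:
Position 1: relevant, P@1 = 1/1 = 1
Position 2: relevant, P@2 = 2/2 = 1
Position 3: relevant, P@3 = 3/3 = 1
Position 4: relevant, P@4 = 4/4 = 1
Position 5: not relevant
Position 6: relevant, P@6 = 5/6 = 5/6
Sum of P@k = 1 + 1 + 1 + 1 + 5/6 = 29/6
AP = 29/6 / 5 = 29/30

29/30


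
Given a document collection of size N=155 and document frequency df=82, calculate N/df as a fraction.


IDF ratio = N / df
= 155 / 82
= 155/82

155/82


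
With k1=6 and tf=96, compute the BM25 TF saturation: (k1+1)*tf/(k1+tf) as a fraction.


BM25 TF component = (k1+1)*tf / (k1+tf)
k1 = 6, tf = 96
Numerator = (6+1)*96 = 672
Denominator = 6 + 96 = 102
= 672/102 = 112/17

112/17


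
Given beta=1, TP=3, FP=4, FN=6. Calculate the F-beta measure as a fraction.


P = TP/(TP+FP) = 3/7 = 3/7
R = TP/(TP+FN) = 3/9 = 1/3
beta^2 = 1^2 = 1
(1 + beta^2) = 2
Numerator = (1+beta^2)*P*R = 2/7
Denominator = beta^2*P + R = 3/7 + 1/3 = 16/21
F_beta = 3/8

3/8


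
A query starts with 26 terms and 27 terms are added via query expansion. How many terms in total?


Original terms: 26
Expansion terms: 27
Total = 26 + 27 = 53

53


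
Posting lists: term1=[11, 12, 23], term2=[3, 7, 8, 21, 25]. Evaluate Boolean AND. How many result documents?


Boolean AND: find intersection of posting lists
term1 docs: [11, 12, 23]
term2 docs: [3, 7, 8, 21, 25]
Intersection: []
|intersection| = 0

0


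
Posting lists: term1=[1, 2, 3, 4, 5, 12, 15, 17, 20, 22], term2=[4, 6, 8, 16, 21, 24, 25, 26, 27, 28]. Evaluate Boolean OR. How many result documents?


Boolean OR: find union of posting lists
term1 docs: [1, 2, 3, 4, 5, 12, 15, 17, 20, 22]
term2 docs: [4, 6, 8, 16, 21, 24, 25, 26, 27, 28]
Union: [1, 2, 3, 4, 5, 6, 8, 12, 15, 16, 17, 20, 21, 22, 24, 25, 26, 27, 28]
|union| = 19

19


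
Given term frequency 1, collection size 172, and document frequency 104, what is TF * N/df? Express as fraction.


TF * (N/df)
= 1 * (172/104)
= 1 * 43/26
= 43/26

43/26


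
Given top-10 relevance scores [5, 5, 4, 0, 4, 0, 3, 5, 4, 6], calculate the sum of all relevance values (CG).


Cumulative Gain = sum of relevance scores
Position 1: rel=5, running sum=5
Position 2: rel=5, running sum=10
Position 3: rel=4, running sum=14
Position 4: rel=0, running sum=14
Position 5: rel=4, running sum=18
Position 6: rel=0, running sum=18
Position 7: rel=3, running sum=21
Position 8: rel=5, running sum=26
Position 9: rel=4, running sum=30
Position 10: rel=6, running sum=36
CG = 36

36


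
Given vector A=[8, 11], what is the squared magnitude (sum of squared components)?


|A|^2 = sum of squared components
A[0]^2 = 8^2 = 64
A[1]^2 = 11^2 = 121
Sum = 64 + 121 = 185

185


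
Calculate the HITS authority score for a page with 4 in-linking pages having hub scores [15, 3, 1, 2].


Authority = sum of hub scores of in-linkers
In-link 1: hub score = 15
In-link 2: hub score = 3
In-link 3: hub score = 1
In-link 4: hub score = 2
Authority = 15 + 3 + 1 + 2 = 21

21


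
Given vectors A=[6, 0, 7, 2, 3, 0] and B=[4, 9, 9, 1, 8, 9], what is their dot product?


Dot product = sum of element-wise products
A[0]*B[0] = 6*4 = 24
A[1]*B[1] = 0*9 = 0
A[2]*B[2] = 7*9 = 63
A[3]*B[3] = 2*1 = 2
A[4]*B[4] = 3*8 = 24
A[5]*B[5] = 0*9 = 0
Sum = 24 + 0 + 63 + 2 + 24 + 0 = 113

113


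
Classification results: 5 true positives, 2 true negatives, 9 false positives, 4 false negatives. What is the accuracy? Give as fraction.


Accuracy = (TP + TN) / (TP + TN + FP + FN)
TP + TN = 5 + 2 = 7
Total = 5 + 2 + 9 + 4 = 20
Accuracy = 7 / 20 = 7/20

7/20


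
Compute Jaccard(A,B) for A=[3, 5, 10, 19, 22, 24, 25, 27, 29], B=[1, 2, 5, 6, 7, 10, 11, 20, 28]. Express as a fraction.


A intersect B = [5, 10]
|A intersect B| = 2
A union B = [1, 2, 3, 5, 6, 7, 10, 11, 19, 20, 22, 24, 25, 27, 28, 29]
|A union B| = 16
Jaccard = 2/16 = 1/8

1/8


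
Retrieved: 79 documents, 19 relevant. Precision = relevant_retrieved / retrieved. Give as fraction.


Precision = relevant_retrieved / total_retrieved
= 19 / 79
= 19 / (19 + 60)
= 19/79

19/79


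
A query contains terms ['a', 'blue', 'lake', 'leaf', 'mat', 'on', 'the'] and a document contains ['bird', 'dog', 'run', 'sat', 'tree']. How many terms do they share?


Query terms: ['a', 'blue', 'lake', 'leaf', 'mat', 'on', 'the']
Document terms: ['bird', 'dog', 'run', 'sat', 'tree']
Common terms: []
Overlap count = 0

0


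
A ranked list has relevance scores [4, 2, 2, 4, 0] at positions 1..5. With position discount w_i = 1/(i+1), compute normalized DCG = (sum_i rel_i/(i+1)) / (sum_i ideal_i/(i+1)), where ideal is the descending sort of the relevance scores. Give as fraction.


Position discount weights w_i = 1/(i+1) for i=1..5:
Weights = [1/2, 1/3, 1/4, 1/5, 1/6]
Actual relevance: [4, 2, 2, 4, 0]
DCG = 4/2 + 2/3 + 2/4 + 4/5 + 0/6 = 119/30
Ideal relevance (sorted desc): [4, 4, 2, 2, 0]
Ideal DCG = 4/2 + 4/3 + 2/4 + 2/5 + 0/6 = 127/30
nDCG = DCG / ideal_DCG = 119/30 / 127/30 = 119/127

119/127


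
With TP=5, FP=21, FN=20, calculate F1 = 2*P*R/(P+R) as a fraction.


F1 = 2 * P * R / (P + R)
P = TP/(TP+FP) = 5/26 = 5/26
R = TP/(TP+FN) = 5/25 = 1/5
2 * P * R = 2 * 5/26 * 1/5 = 1/13
P + R = 5/26 + 1/5 = 51/130
F1 = 1/13 / 51/130 = 10/51

10/51


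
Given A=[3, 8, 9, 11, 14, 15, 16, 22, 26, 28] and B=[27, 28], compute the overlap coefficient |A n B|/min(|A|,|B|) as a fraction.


A intersect B = [28]
|A intersect B| = 1
min(|A|, |B|) = min(10, 2) = 2
Overlap = 1 / 2 = 1/2

1/2


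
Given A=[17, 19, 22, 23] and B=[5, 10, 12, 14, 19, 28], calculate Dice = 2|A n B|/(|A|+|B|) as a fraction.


A intersect B = [19]
|A intersect B| = 1
|A| = 4, |B| = 6
Dice = 2*1 / (4+6)
= 2 / 10 = 1/5

1/5


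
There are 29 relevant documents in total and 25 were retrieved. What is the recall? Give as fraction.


Recall = retrieved_relevant / total_relevant
= 25 / 29
= 25 / (25 + 4)
= 25/29

25/29


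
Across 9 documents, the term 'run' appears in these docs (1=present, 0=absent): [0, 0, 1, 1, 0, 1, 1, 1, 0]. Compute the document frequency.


Checking each document for 'run':
Doc 1: absent
Doc 2: absent
Doc 3: present
Doc 4: present
Doc 5: absent
Doc 6: present
Doc 7: present
Doc 8: present
Doc 9: absent
df = sum of presences = 0 + 0 + 1 + 1 + 0 + 1 + 1 + 1 + 0 = 5

5


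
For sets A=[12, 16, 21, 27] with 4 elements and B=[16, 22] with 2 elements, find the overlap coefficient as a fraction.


A intersect B = [16]
|A intersect B| = 1
min(|A|, |B|) = min(4, 2) = 2
Overlap = 1 / 2 = 1/2

1/2


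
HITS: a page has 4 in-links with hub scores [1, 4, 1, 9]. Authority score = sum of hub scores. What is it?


Authority = sum of hub scores of in-linkers
In-link 1: hub score = 1
In-link 2: hub score = 4
In-link 3: hub score = 1
In-link 4: hub score = 9
Authority = 1 + 4 + 1 + 9 = 15

15


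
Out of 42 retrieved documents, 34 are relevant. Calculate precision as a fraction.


Precision = relevant_retrieved / total_retrieved
= 34 / 42
= 34 / (34 + 8)
= 17/21

17/21


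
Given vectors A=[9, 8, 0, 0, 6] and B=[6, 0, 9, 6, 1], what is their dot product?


Dot product = sum of element-wise products
A[0]*B[0] = 9*6 = 54
A[1]*B[1] = 8*0 = 0
A[2]*B[2] = 0*9 = 0
A[3]*B[3] = 0*6 = 0
A[4]*B[4] = 6*1 = 6
Sum = 54 + 0 + 0 + 0 + 6 = 60

60


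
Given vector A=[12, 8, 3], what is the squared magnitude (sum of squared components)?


|A|^2 = sum of squared components
A[0]^2 = 12^2 = 144
A[1]^2 = 8^2 = 64
A[2]^2 = 3^2 = 9
Sum = 144 + 64 + 9 = 217

217


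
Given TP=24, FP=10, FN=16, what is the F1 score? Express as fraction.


F1 = 2 * P * R / (P + R)
P = TP/(TP+FP) = 24/34 = 12/17
R = TP/(TP+FN) = 24/40 = 3/5
2 * P * R = 2 * 12/17 * 3/5 = 72/85
P + R = 12/17 + 3/5 = 111/85
F1 = 72/85 / 111/85 = 24/37

24/37


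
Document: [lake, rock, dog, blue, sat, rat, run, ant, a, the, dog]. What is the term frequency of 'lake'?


Document has 11 words
Scanning for 'lake':
Found at positions: [0]
Count = 1

1


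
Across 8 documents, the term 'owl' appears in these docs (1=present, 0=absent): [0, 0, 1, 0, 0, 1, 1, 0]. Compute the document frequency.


Checking each document for 'owl':
Doc 1: absent
Doc 2: absent
Doc 3: present
Doc 4: absent
Doc 5: absent
Doc 6: present
Doc 7: present
Doc 8: absent
df = sum of presences = 0 + 0 + 1 + 0 + 0 + 1 + 1 + 0 = 3

3


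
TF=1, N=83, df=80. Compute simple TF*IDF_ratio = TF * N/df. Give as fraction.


TF * (N/df)
= 1 * (83/80)
= 1 * 83/80
= 83/80

83/80


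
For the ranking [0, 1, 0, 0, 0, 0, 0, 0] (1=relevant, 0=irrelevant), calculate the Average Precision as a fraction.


Computing P@k for each relevant position:
Position 1: not relevant
Position 2: relevant, P@2 = 1/2 = 1/2
Position 3: not relevant
Position 4: not relevant
Position 5: not relevant
Position 6: not relevant
Position 7: not relevant
Position 8: not relevant
Sum of P@k = 1/2 = 1/2
AP = 1/2 / 1 = 1/2

1/2


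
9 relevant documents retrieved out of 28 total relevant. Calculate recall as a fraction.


Recall = retrieved_relevant / total_relevant
= 9 / 28
= 9 / (9 + 19)
= 9/28

9/28


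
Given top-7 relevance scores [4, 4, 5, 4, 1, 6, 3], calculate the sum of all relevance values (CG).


Cumulative Gain = sum of relevance scores
Position 1: rel=4, running sum=4
Position 2: rel=4, running sum=8
Position 3: rel=5, running sum=13
Position 4: rel=4, running sum=17
Position 5: rel=1, running sum=18
Position 6: rel=6, running sum=24
Position 7: rel=3, running sum=27
CG = 27

27


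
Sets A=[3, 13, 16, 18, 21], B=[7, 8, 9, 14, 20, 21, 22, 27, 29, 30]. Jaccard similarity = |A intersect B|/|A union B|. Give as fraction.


A intersect B = [21]
|A intersect B| = 1
A union B = [3, 7, 8, 9, 13, 14, 16, 18, 20, 21, 22, 27, 29, 30]
|A union B| = 14
Jaccard = 1/14 = 1/14

1/14


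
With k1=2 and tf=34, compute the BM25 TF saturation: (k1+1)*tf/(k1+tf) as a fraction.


BM25 TF component = (k1+1)*tf / (k1+tf)
k1 = 2, tf = 34
Numerator = (2+1)*34 = 102
Denominator = 2 + 34 = 36
= 102/36 = 17/6

17/6


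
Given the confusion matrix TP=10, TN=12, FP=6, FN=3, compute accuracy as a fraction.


Accuracy = (TP + TN) / (TP + TN + FP + FN)
TP + TN = 10 + 12 = 22
Total = 10 + 12 + 6 + 3 = 31
Accuracy = 22 / 31 = 22/31

22/31


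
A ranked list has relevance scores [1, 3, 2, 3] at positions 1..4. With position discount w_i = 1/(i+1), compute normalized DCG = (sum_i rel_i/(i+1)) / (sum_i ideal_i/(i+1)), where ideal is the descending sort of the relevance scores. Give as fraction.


Position discount weights w_i = 1/(i+1) for i=1..4:
Weights = [1/2, 1/3, 1/4, 1/5]
Actual relevance: [1, 3, 2, 3]
DCG = 1/2 + 3/3 + 2/4 + 3/5 = 13/5
Ideal relevance (sorted desc): [3, 3, 2, 1]
Ideal DCG = 3/2 + 3/3 + 2/4 + 1/5 = 16/5
nDCG = DCG / ideal_DCG = 13/5 / 16/5 = 13/16

13/16


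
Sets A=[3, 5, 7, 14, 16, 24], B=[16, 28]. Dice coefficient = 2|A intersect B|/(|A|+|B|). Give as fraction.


A intersect B = [16]
|A intersect B| = 1
|A| = 6, |B| = 2
Dice = 2*1 / (6+2)
= 2 / 8 = 1/4

1/4


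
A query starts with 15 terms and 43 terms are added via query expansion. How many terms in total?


Original terms: 15
Expansion terms: 43
Total = 15 + 43 = 58

58


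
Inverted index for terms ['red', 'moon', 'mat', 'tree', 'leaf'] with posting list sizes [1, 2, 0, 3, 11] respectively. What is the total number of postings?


Summing posting list sizes:
'red': 1 postings
'moon': 2 postings
'mat': 0 postings
'tree': 3 postings
'leaf': 11 postings
Total = 1 + 2 + 0 + 3 + 11 = 17

17


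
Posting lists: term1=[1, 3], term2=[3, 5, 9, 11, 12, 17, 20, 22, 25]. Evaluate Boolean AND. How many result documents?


Boolean AND: find intersection of posting lists
term1 docs: [1, 3]
term2 docs: [3, 5, 9, 11, 12, 17, 20, 22, 25]
Intersection: [3]
|intersection| = 1

1


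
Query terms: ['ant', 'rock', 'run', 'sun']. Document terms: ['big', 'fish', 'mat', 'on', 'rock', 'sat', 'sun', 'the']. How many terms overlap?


Query terms: ['ant', 'rock', 'run', 'sun']
Document terms: ['big', 'fish', 'mat', 'on', 'rock', 'sat', 'sun', 'the']
Common terms: ['rock', 'sun']
Overlap count = 2

2


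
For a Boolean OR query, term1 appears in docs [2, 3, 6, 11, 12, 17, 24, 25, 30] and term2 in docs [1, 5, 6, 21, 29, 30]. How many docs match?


Boolean OR: find union of posting lists
term1 docs: [2, 3, 6, 11, 12, 17, 24, 25, 30]
term2 docs: [1, 5, 6, 21, 29, 30]
Union: [1, 2, 3, 5, 6, 11, 12, 17, 21, 24, 25, 29, 30]
|union| = 13

13


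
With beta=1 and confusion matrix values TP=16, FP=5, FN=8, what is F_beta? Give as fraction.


P = TP/(TP+FP) = 16/21 = 16/21
R = TP/(TP+FN) = 16/24 = 2/3
beta^2 = 1^2 = 1
(1 + beta^2) = 2
Numerator = (1+beta^2)*P*R = 64/63
Denominator = beta^2*P + R = 16/21 + 2/3 = 10/7
F_beta = 32/45

32/45


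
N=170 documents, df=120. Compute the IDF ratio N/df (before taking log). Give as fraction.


IDF ratio = N / df
= 170 / 120
= 17/12

17/12


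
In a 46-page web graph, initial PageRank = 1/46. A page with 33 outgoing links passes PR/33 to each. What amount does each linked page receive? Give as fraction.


Initial PR = 1/46 = 1/46
Outlinks = 33
Contribution per link = PR / outlinks
= 1/46 / 33
= 1/1518

1/1518


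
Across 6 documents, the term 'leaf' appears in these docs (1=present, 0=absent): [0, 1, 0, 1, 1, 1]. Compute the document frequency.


Checking each document for 'leaf':
Doc 1: absent
Doc 2: present
Doc 3: absent
Doc 4: present
Doc 5: present
Doc 6: present
df = sum of presences = 0 + 1 + 0 + 1 + 1 + 1 = 4

4


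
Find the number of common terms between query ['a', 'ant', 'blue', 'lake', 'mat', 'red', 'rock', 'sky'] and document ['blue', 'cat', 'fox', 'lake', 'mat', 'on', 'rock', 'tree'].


Query terms: ['a', 'ant', 'blue', 'lake', 'mat', 'red', 'rock', 'sky']
Document terms: ['blue', 'cat', 'fox', 'lake', 'mat', 'on', 'rock', 'tree']
Common terms: ['blue', 'lake', 'mat', 'rock']
Overlap count = 4

4


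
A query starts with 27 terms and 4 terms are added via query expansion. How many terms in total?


Original terms: 27
Expansion terms: 4
Total = 27 + 4 = 31

31


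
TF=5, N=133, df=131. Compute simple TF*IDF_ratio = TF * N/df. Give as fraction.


TF * (N/df)
= 5 * (133/131)
= 5 * 133/131
= 665/131

665/131


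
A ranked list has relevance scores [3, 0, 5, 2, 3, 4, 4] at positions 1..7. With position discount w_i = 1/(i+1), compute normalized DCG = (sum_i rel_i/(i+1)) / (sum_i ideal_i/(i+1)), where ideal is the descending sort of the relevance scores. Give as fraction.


Position discount weights w_i = 1/(i+1) for i=1..7:
Weights = [1/2, 1/3, 1/4, 1/5, 1/6, 1/7, 1/8]
Actual relevance: [3, 0, 5, 2, 3, 4, 4]
DCG = 3/2 + 0/3 + 5/4 + 2/5 + 3/6 + 4/7 + 4/8 = 661/140
Ideal relevance (sorted desc): [5, 4, 4, 3, 3, 2, 0]
Ideal DCG = 5/2 + 4/3 + 4/4 + 3/5 + 3/6 + 2/7 + 0/8 = 653/105
nDCG = DCG / ideal_DCG = 661/140 / 653/105 = 1983/2612

1983/2612


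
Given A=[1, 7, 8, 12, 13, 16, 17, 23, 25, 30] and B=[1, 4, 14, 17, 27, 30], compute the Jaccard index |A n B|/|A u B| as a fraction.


A intersect B = [1, 17, 30]
|A intersect B| = 3
A union B = [1, 4, 7, 8, 12, 13, 14, 16, 17, 23, 25, 27, 30]
|A union B| = 13
Jaccard = 3/13 = 3/13

3/13


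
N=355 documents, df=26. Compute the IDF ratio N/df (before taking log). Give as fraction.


IDF ratio = N / df
= 355 / 26
= 355/26

355/26


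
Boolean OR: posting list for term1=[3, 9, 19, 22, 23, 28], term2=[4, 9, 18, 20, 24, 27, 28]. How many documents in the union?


Boolean OR: find union of posting lists
term1 docs: [3, 9, 19, 22, 23, 28]
term2 docs: [4, 9, 18, 20, 24, 27, 28]
Union: [3, 4, 9, 18, 19, 20, 22, 23, 24, 27, 28]
|union| = 11

11


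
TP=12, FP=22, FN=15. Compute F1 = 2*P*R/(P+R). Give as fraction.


F1 = 2 * P * R / (P + R)
P = TP/(TP+FP) = 12/34 = 6/17
R = TP/(TP+FN) = 12/27 = 4/9
2 * P * R = 2 * 6/17 * 4/9 = 16/51
P + R = 6/17 + 4/9 = 122/153
F1 = 16/51 / 122/153 = 24/61

24/61


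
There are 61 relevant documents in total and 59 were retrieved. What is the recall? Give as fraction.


Recall = retrieved_relevant / total_relevant
= 59 / 61
= 59 / (59 + 2)
= 59/61

59/61


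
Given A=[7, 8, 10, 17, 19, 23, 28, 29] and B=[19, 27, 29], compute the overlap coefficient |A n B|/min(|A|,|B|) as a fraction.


A intersect B = [19, 29]
|A intersect B| = 2
min(|A|, |B|) = min(8, 3) = 3
Overlap = 2 / 3 = 2/3

2/3


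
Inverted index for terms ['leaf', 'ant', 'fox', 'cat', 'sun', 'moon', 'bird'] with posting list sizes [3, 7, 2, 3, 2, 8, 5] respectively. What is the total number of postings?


Summing posting list sizes:
'leaf': 3 postings
'ant': 7 postings
'fox': 2 postings
'cat': 3 postings
'sun': 2 postings
'moon': 8 postings
'bird': 5 postings
Total = 3 + 7 + 2 + 3 + 2 + 8 + 5 = 30

30


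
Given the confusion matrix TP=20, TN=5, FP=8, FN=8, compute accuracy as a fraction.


Accuracy = (TP + TN) / (TP + TN + FP + FN)
TP + TN = 20 + 5 = 25
Total = 20 + 5 + 8 + 8 = 41
Accuracy = 25 / 41 = 25/41

25/41


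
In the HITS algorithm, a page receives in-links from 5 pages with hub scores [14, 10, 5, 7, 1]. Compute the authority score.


Authority = sum of hub scores of in-linkers
In-link 1: hub score = 14
In-link 2: hub score = 10
In-link 3: hub score = 5
In-link 4: hub score = 7
In-link 5: hub score = 1
Authority = 14 + 10 + 5 + 7 + 1 = 37

37


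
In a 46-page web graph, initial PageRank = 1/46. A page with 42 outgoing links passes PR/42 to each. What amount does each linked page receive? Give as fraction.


Initial PR = 1/46 = 1/46
Outlinks = 42
Contribution per link = PR / outlinks
= 1/46 / 42
= 1/1932

1/1932


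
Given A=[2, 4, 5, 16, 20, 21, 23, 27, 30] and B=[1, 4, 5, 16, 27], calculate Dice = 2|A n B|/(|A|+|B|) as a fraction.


A intersect B = [4, 5, 16, 27]
|A intersect B| = 4
|A| = 9, |B| = 5
Dice = 2*4 / (9+5)
= 8 / 14 = 4/7

4/7


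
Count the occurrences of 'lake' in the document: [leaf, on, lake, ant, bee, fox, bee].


Document has 7 words
Scanning for 'lake':
Found at positions: [2]
Count = 1

1


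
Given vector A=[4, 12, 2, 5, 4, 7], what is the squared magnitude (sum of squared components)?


|A|^2 = sum of squared components
A[0]^2 = 4^2 = 16
A[1]^2 = 12^2 = 144
A[2]^2 = 2^2 = 4
A[3]^2 = 5^2 = 25
A[4]^2 = 4^2 = 16
A[5]^2 = 7^2 = 49
Sum = 16 + 144 + 4 + 25 + 16 + 49 = 254

254


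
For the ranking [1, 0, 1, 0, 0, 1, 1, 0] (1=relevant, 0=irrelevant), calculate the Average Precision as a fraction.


Computing P@k for each relevant position:
Position 1: relevant, P@1 = 1/1 = 1
Position 2: not relevant
Position 3: relevant, P@3 = 2/3 = 2/3
Position 4: not relevant
Position 5: not relevant
Position 6: relevant, P@6 = 3/6 = 1/2
Position 7: relevant, P@7 = 4/7 = 4/7
Position 8: not relevant
Sum of P@k = 1 + 2/3 + 1/2 + 4/7 = 115/42
AP = 115/42 / 4 = 115/168

115/168


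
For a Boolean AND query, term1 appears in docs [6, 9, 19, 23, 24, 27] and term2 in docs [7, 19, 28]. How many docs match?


Boolean AND: find intersection of posting lists
term1 docs: [6, 9, 19, 23, 24, 27]
term2 docs: [7, 19, 28]
Intersection: [19]
|intersection| = 1

1


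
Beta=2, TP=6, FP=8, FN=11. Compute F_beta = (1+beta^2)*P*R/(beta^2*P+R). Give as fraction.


P = TP/(TP+FP) = 6/14 = 3/7
R = TP/(TP+FN) = 6/17 = 6/17
beta^2 = 2^2 = 4
(1 + beta^2) = 5
Numerator = (1+beta^2)*P*R = 90/119
Denominator = beta^2*P + R = 12/7 + 6/17 = 246/119
F_beta = 15/41

15/41


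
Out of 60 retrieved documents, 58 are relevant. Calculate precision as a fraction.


Precision = relevant_retrieved / total_retrieved
= 58 / 60
= 58 / (58 + 2)
= 29/30

29/30


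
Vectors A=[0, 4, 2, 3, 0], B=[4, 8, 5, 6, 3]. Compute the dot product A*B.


Dot product = sum of element-wise products
A[0]*B[0] = 0*4 = 0
A[1]*B[1] = 4*8 = 32
A[2]*B[2] = 2*5 = 10
A[3]*B[3] = 3*6 = 18
A[4]*B[4] = 0*3 = 0
Sum = 0 + 32 + 10 + 18 + 0 = 60

60


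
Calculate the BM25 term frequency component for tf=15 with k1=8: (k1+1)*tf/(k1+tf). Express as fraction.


BM25 TF component = (k1+1)*tf / (k1+tf)
k1 = 8, tf = 15
Numerator = (8+1)*15 = 135
Denominator = 8 + 15 = 23
= 135/23 = 135/23

135/23


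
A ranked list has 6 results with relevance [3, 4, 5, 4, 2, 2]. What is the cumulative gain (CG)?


Cumulative Gain = sum of relevance scores
Position 1: rel=3, running sum=3
Position 2: rel=4, running sum=7
Position 3: rel=5, running sum=12
Position 4: rel=4, running sum=16
Position 5: rel=2, running sum=18
Position 6: rel=2, running sum=20
CG = 20

20


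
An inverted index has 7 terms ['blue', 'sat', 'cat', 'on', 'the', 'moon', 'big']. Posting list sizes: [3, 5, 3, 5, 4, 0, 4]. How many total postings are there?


Summing posting list sizes:
'blue': 3 postings
'sat': 5 postings
'cat': 3 postings
'on': 5 postings
'the': 4 postings
'moon': 0 postings
'big': 4 postings
Total = 3 + 5 + 3 + 5 + 4 + 0 + 4 = 24

24


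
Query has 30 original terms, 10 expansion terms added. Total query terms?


Original terms: 30
Expansion terms: 10
Total = 30 + 10 = 40

40


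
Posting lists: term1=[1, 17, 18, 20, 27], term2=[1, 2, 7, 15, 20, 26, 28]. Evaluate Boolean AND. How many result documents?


Boolean AND: find intersection of posting lists
term1 docs: [1, 17, 18, 20, 27]
term2 docs: [1, 2, 7, 15, 20, 26, 28]
Intersection: [1, 20]
|intersection| = 2

2


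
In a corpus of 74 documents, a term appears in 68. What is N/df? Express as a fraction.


IDF ratio = N / df
= 74 / 68
= 37/34

37/34


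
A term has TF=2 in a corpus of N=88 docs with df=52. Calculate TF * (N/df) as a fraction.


TF * (N/df)
= 2 * (88/52)
= 2 * 22/13
= 44/13

44/13


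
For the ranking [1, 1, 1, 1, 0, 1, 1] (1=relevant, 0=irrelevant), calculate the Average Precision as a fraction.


Computing P@k for each relevant position:
Position 1: relevant, P@1 = 1/1 = 1
Position 2: relevant, P@2 = 2/2 = 1
Position 3: relevant, P@3 = 3/3 = 1
Position 4: relevant, P@4 = 4/4 = 1
Position 5: not relevant
Position 6: relevant, P@6 = 5/6 = 5/6
Position 7: relevant, P@7 = 6/7 = 6/7
Sum of P@k = 1 + 1 + 1 + 1 + 5/6 + 6/7 = 239/42
AP = 239/42 / 6 = 239/252

239/252


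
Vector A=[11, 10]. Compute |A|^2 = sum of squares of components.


|A|^2 = sum of squared components
A[0]^2 = 11^2 = 121
A[1]^2 = 10^2 = 100
Sum = 121 + 100 = 221

221


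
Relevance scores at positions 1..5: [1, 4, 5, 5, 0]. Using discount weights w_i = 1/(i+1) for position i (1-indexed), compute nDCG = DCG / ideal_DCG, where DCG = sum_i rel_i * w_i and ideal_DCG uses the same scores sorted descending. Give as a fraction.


Position discount weights w_i = 1/(i+1) for i=1..5:
Weights = [1/2, 1/3, 1/4, 1/5, 1/6]
Actual relevance: [1, 4, 5, 5, 0]
DCG = 1/2 + 4/3 + 5/4 + 5/5 + 0/6 = 49/12
Ideal relevance (sorted desc): [5, 5, 4, 1, 0]
Ideal DCG = 5/2 + 5/3 + 4/4 + 1/5 + 0/6 = 161/30
nDCG = DCG / ideal_DCG = 49/12 / 161/30 = 35/46

35/46


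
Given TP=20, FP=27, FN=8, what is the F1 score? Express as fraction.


F1 = 2 * P * R / (P + R)
P = TP/(TP+FP) = 20/47 = 20/47
R = TP/(TP+FN) = 20/28 = 5/7
2 * P * R = 2 * 20/47 * 5/7 = 200/329
P + R = 20/47 + 5/7 = 375/329
F1 = 200/329 / 375/329 = 8/15

8/15


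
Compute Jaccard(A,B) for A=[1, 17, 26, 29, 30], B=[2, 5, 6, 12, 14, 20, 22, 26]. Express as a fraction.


A intersect B = [26]
|A intersect B| = 1
A union B = [1, 2, 5, 6, 12, 14, 17, 20, 22, 26, 29, 30]
|A union B| = 12
Jaccard = 1/12 = 1/12

1/12


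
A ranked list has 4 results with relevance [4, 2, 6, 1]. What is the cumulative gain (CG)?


Cumulative Gain = sum of relevance scores
Position 1: rel=4, running sum=4
Position 2: rel=2, running sum=6
Position 3: rel=6, running sum=12
Position 4: rel=1, running sum=13
CG = 13

13


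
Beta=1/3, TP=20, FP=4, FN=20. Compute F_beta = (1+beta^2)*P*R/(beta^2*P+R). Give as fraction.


P = TP/(TP+FP) = 20/24 = 5/6
R = TP/(TP+FN) = 20/40 = 1/2
beta^2 = 1/3^2 = 1/9
(1 + beta^2) = 10/9
Numerator = (1+beta^2)*P*R = 25/54
Denominator = beta^2*P + R = 5/54 + 1/2 = 16/27
F_beta = 25/32

25/32


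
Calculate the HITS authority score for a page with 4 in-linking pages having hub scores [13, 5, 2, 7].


Authority = sum of hub scores of in-linkers
In-link 1: hub score = 13
In-link 2: hub score = 5
In-link 3: hub score = 2
In-link 4: hub score = 7
Authority = 13 + 5 + 2 + 7 = 27

27


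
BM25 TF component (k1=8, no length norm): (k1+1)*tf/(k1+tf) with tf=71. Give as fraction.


BM25 TF component = (k1+1)*tf / (k1+tf)
k1 = 8, tf = 71
Numerator = (8+1)*71 = 639
Denominator = 8 + 71 = 79
= 639/79 = 639/79

639/79


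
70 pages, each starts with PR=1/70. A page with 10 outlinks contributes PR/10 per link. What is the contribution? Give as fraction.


Initial PR = 1/70 = 1/70
Outlinks = 10
Contribution per link = PR / outlinks
= 1/70 / 10
= 1/700

1/700


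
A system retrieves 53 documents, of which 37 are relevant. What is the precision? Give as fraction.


Precision = relevant_retrieved / total_retrieved
= 37 / 53
= 37 / (37 + 16)
= 37/53

37/53


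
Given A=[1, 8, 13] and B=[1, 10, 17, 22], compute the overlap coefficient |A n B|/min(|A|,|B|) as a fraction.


A intersect B = [1]
|A intersect B| = 1
min(|A|, |B|) = min(3, 4) = 3
Overlap = 1 / 3 = 1/3

1/3


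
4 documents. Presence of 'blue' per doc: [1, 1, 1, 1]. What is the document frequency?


Checking each document for 'blue':
Doc 1: present
Doc 2: present
Doc 3: present
Doc 4: present
df = sum of presences = 1 + 1 + 1 + 1 = 4

4


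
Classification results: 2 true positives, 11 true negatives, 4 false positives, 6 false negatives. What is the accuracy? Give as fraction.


Accuracy = (TP + TN) / (TP + TN + FP + FN)
TP + TN = 2 + 11 = 13
Total = 2 + 11 + 4 + 6 = 23
Accuracy = 13 / 23 = 13/23

13/23


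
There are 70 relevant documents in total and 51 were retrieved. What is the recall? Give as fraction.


Recall = retrieved_relevant / total_relevant
= 51 / 70
= 51 / (51 + 19)
= 51/70

51/70


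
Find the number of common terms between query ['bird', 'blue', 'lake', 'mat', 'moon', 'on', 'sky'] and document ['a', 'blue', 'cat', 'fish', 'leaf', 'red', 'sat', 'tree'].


Query terms: ['bird', 'blue', 'lake', 'mat', 'moon', 'on', 'sky']
Document terms: ['a', 'blue', 'cat', 'fish', 'leaf', 'red', 'sat', 'tree']
Common terms: ['blue']
Overlap count = 1

1


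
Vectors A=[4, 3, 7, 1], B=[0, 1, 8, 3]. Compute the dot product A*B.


Dot product = sum of element-wise products
A[0]*B[0] = 4*0 = 0
A[1]*B[1] = 3*1 = 3
A[2]*B[2] = 7*8 = 56
A[3]*B[3] = 1*3 = 3
Sum = 0 + 3 + 56 + 3 = 62

62


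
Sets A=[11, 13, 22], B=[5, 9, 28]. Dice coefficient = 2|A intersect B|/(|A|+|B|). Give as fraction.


A intersect B = []
|A intersect B| = 0
|A| = 3, |B| = 3
Dice = 2*0 / (3+3)
= 0 / 6 = 0

0


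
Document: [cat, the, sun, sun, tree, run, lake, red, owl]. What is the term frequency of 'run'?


Document has 9 words
Scanning for 'run':
Found at positions: [5]
Count = 1

1


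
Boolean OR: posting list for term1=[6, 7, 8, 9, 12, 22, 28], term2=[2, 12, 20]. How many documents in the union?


Boolean OR: find union of posting lists
term1 docs: [6, 7, 8, 9, 12, 22, 28]
term2 docs: [2, 12, 20]
Union: [2, 6, 7, 8, 9, 12, 20, 22, 28]
|union| = 9

9


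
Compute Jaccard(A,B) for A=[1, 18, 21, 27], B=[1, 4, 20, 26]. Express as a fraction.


A intersect B = [1]
|A intersect B| = 1
A union B = [1, 4, 18, 20, 21, 26, 27]
|A union B| = 7
Jaccard = 1/7 = 1/7

1/7


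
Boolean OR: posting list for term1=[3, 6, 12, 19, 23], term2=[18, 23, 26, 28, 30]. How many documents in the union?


Boolean OR: find union of posting lists
term1 docs: [3, 6, 12, 19, 23]
term2 docs: [18, 23, 26, 28, 30]
Union: [3, 6, 12, 18, 19, 23, 26, 28, 30]
|union| = 9

9


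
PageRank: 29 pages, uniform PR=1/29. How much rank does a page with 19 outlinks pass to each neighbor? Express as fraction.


Initial PR = 1/29 = 1/29
Outlinks = 19
Contribution per link = PR / outlinks
= 1/29 / 19
= 1/551

1/551


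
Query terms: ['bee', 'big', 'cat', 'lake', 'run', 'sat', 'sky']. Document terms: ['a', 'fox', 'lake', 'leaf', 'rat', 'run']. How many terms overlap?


Query terms: ['bee', 'big', 'cat', 'lake', 'run', 'sat', 'sky']
Document terms: ['a', 'fox', 'lake', 'leaf', 'rat', 'run']
Common terms: ['lake', 'run']
Overlap count = 2

2


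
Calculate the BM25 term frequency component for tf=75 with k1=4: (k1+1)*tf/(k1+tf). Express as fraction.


BM25 TF component = (k1+1)*tf / (k1+tf)
k1 = 4, tf = 75
Numerator = (4+1)*75 = 375
Denominator = 4 + 75 = 79
= 375/79 = 375/79

375/79


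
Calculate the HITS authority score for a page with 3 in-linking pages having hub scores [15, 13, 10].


Authority = sum of hub scores of in-linkers
In-link 1: hub score = 15
In-link 2: hub score = 13
In-link 3: hub score = 10
Authority = 15 + 13 + 10 = 38

38


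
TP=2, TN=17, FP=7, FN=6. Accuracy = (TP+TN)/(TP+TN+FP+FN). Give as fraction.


Accuracy = (TP + TN) / (TP + TN + FP + FN)
TP + TN = 2 + 17 = 19
Total = 2 + 17 + 7 + 6 = 32
Accuracy = 19 / 32 = 19/32

19/32


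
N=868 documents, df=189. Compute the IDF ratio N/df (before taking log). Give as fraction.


IDF ratio = N / df
= 868 / 189
= 124/27

124/27


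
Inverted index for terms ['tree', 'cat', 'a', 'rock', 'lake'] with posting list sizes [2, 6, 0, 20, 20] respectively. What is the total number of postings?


Summing posting list sizes:
'tree': 2 postings
'cat': 6 postings
'a': 0 postings
'rock': 20 postings
'lake': 20 postings
Total = 2 + 6 + 0 + 20 + 20 = 48

48


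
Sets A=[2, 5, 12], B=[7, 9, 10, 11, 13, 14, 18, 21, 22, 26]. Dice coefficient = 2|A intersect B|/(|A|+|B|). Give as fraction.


A intersect B = []
|A intersect B| = 0
|A| = 3, |B| = 10
Dice = 2*0 / (3+10)
= 0 / 13 = 0

0


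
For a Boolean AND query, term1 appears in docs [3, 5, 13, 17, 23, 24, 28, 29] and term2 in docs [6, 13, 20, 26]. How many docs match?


Boolean AND: find intersection of posting lists
term1 docs: [3, 5, 13, 17, 23, 24, 28, 29]
term2 docs: [6, 13, 20, 26]
Intersection: [13]
|intersection| = 1

1


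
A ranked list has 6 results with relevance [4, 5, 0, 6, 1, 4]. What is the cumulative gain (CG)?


Cumulative Gain = sum of relevance scores
Position 1: rel=4, running sum=4
Position 2: rel=5, running sum=9
Position 3: rel=0, running sum=9
Position 4: rel=6, running sum=15
Position 5: rel=1, running sum=16
Position 6: rel=4, running sum=20
CG = 20

20


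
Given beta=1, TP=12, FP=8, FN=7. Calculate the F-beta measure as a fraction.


P = TP/(TP+FP) = 12/20 = 3/5
R = TP/(TP+FN) = 12/19 = 12/19
beta^2 = 1^2 = 1
(1 + beta^2) = 2
Numerator = (1+beta^2)*P*R = 72/95
Denominator = beta^2*P + R = 3/5 + 12/19 = 117/95
F_beta = 8/13

8/13


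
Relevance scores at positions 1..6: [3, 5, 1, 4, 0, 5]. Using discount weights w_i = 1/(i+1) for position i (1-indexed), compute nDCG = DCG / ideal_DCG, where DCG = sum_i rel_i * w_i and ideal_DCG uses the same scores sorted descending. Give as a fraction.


Position discount weights w_i = 1/(i+1) for i=1..6:
Weights = [1/2, 1/3, 1/4, 1/5, 1/6, 1/7]
Actual relevance: [3, 5, 1, 4, 0, 5]
DCG = 3/2 + 5/3 + 1/4 + 4/5 + 0/6 + 5/7 = 2071/420
Ideal relevance (sorted desc): [5, 5, 4, 3, 1, 0]
Ideal DCG = 5/2 + 5/3 + 4/4 + 3/5 + 1/6 + 0/7 = 89/15
nDCG = DCG / ideal_DCG = 2071/420 / 89/15 = 2071/2492

2071/2492


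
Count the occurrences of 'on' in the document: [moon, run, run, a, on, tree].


Document has 6 words
Scanning for 'on':
Found at positions: [4]
Count = 1

1


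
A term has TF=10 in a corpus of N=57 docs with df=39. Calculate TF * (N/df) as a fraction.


TF * (N/df)
= 10 * (57/39)
= 10 * 19/13
= 190/13

190/13


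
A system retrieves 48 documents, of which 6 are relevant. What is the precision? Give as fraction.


Precision = relevant_retrieved / total_retrieved
= 6 / 48
= 6 / (6 + 42)
= 1/8

1/8


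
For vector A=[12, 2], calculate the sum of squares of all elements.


|A|^2 = sum of squared components
A[0]^2 = 12^2 = 144
A[1]^2 = 2^2 = 4
Sum = 144 + 4 = 148

148


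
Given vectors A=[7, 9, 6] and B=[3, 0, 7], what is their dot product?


Dot product = sum of element-wise products
A[0]*B[0] = 7*3 = 21
A[1]*B[1] = 9*0 = 0
A[2]*B[2] = 6*7 = 42
Sum = 21 + 0 + 42 = 63

63


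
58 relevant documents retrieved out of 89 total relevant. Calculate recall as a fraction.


Recall = retrieved_relevant / total_relevant
= 58 / 89
= 58 / (58 + 31)
= 58/89

58/89


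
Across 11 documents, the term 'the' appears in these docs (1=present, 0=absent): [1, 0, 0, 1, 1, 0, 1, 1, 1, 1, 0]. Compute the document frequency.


Checking each document for 'the':
Doc 1: present
Doc 2: absent
Doc 3: absent
Doc 4: present
Doc 5: present
Doc 6: absent
Doc 7: present
Doc 8: present
Doc 9: present
Doc 10: present
Doc 11: absent
df = sum of presences = 1 + 0 + 0 + 1 + 1 + 0 + 1 + 1 + 1 + 1 + 0 = 7

7


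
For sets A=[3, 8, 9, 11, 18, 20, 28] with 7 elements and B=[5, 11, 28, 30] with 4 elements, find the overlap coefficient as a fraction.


A intersect B = [11, 28]
|A intersect B| = 2
min(|A|, |B|) = min(7, 4) = 4
Overlap = 2 / 4 = 1/2

1/2


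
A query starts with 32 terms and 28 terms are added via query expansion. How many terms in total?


Original terms: 32
Expansion terms: 28
Total = 32 + 28 = 60

60


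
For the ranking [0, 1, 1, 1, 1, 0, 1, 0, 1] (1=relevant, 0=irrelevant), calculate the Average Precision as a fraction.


Computing P@k for each relevant position:
Position 1: not relevant
Position 2: relevant, P@2 = 1/2 = 1/2
Position 3: relevant, P@3 = 2/3 = 2/3
Position 4: relevant, P@4 = 3/4 = 3/4
Position 5: relevant, P@5 = 4/5 = 4/5
Position 6: not relevant
Position 7: relevant, P@7 = 5/7 = 5/7
Position 8: not relevant
Position 9: relevant, P@9 = 6/9 = 2/3
Sum of P@k = 1/2 + 2/3 + 3/4 + 4/5 + 5/7 + 2/3 = 1721/420
AP = 1721/420 / 6 = 1721/2520

1721/2520


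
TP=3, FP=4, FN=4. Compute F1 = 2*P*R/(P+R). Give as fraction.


F1 = 2 * P * R / (P + R)
P = TP/(TP+FP) = 3/7 = 3/7
R = TP/(TP+FN) = 3/7 = 3/7
2 * P * R = 2 * 3/7 * 3/7 = 18/49
P + R = 3/7 + 3/7 = 6/7
F1 = 18/49 / 6/7 = 3/7

3/7


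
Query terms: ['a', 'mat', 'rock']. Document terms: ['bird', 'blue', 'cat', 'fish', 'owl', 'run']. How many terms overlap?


Query terms: ['a', 'mat', 'rock']
Document terms: ['bird', 'blue', 'cat', 'fish', 'owl', 'run']
Common terms: []
Overlap count = 0

0


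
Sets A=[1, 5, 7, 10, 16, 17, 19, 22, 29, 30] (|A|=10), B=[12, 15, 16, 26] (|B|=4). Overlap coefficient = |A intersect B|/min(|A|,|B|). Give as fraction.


A intersect B = [16]
|A intersect B| = 1
min(|A|, |B|) = min(10, 4) = 4
Overlap = 1 / 4 = 1/4

1/4


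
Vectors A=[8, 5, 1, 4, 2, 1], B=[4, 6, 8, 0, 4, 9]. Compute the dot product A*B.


Dot product = sum of element-wise products
A[0]*B[0] = 8*4 = 32
A[1]*B[1] = 5*6 = 30
A[2]*B[2] = 1*8 = 8
A[3]*B[3] = 4*0 = 0
A[4]*B[4] = 2*4 = 8
A[5]*B[5] = 1*9 = 9
Sum = 32 + 30 + 8 + 0 + 8 + 9 = 87

87


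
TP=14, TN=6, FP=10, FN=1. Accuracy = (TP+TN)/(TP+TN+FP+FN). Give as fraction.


Accuracy = (TP + TN) / (TP + TN + FP + FN)
TP + TN = 14 + 6 = 20
Total = 14 + 6 + 10 + 1 = 31
Accuracy = 20 / 31 = 20/31

20/31


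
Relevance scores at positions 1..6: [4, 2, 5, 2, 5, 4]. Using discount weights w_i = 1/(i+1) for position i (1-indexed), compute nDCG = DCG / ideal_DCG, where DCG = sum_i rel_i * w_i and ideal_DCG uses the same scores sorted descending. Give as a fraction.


Position discount weights w_i = 1/(i+1) for i=1..6:
Weights = [1/2, 1/3, 1/4, 1/5, 1/6, 1/7]
Actual relevance: [4, 2, 5, 2, 5, 4]
DCG = 4/2 + 2/3 + 5/4 + 2/5 + 5/6 + 4/7 = 801/140
Ideal relevance (sorted desc): [5, 5, 4, 4, 2, 2]
Ideal DCG = 5/2 + 5/3 + 4/4 + 4/5 + 2/6 + 2/7 = 461/70
nDCG = DCG / ideal_DCG = 801/140 / 461/70 = 801/922

801/922


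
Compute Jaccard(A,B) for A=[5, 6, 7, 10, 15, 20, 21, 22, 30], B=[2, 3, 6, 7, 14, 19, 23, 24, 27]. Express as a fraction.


A intersect B = [6, 7]
|A intersect B| = 2
A union B = [2, 3, 5, 6, 7, 10, 14, 15, 19, 20, 21, 22, 23, 24, 27, 30]
|A union B| = 16
Jaccard = 2/16 = 1/8

1/8


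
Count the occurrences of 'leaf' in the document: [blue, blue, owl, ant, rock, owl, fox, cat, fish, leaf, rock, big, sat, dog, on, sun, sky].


Document has 17 words
Scanning for 'leaf':
Found at positions: [9]
Count = 1

1


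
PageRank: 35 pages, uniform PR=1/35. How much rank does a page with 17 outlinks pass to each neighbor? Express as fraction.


Initial PR = 1/35 = 1/35
Outlinks = 17
Contribution per link = PR / outlinks
= 1/35 / 17
= 1/595

1/595


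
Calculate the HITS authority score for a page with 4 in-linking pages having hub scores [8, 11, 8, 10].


Authority = sum of hub scores of in-linkers
In-link 1: hub score = 8
In-link 2: hub score = 11
In-link 3: hub score = 8
In-link 4: hub score = 10
Authority = 8 + 11 + 8 + 10 = 37

37


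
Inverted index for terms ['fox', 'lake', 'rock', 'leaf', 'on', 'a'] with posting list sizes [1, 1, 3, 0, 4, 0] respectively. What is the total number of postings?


Summing posting list sizes:
'fox': 1 postings
'lake': 1 postings
'rock': 3 postings
'leaf': 0 postings
'on': 4 postings
'a': 0 postings
Total = 1 + 1 + 3 + 0 + 4 + 0 = 9

9


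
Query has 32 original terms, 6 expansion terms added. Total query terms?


Original terms: 32
Expansion terms: 6
Total = 32 + 6 = 38

38


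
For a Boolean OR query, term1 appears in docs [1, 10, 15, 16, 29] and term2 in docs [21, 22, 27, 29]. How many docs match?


Boolean OR: find union of posting lists
term1 docs: [1, 10, 15, 16, 29]
term2 docs: [21, 22, 27, 29]
Union: [1, 10, 15, 16, 21, 22, 27, 29]
|union| = 8

8


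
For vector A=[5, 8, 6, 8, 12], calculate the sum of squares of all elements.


|A|^2 = sum of squared components
A[0]^2 = 5^2 = 25
A[1]^2 = 8^2 = 64
A[2]^2 = 6^2 = 36
A[3]^2 = 8^2 = 64
A[4]^2 = 12^2 = 144
Sum = 25 + 64 + 36 + 64 + 144 = 333

333


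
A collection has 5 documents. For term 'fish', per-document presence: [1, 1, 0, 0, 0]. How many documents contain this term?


Checking each document for 'fish':
Doc 1: present
Doc 2: present
Doc 3: absent
Doc 4: absent
Doc 5: absent
df = sum of presences = 1 + 1 + 0 + 0 + 0 = 2

2


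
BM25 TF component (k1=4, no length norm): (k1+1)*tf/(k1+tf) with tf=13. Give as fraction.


BM25 TF component = (k1+1)*tf / (k1+tf)
k1 = 4, tf = 13
Numerator = (4+1)*13 = 65
Denominator = 4 + 13 = 17
= 65/17 = 65/17

65/17


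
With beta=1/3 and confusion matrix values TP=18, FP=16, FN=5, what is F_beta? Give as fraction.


P = TP/(TP+FP) = 18/34 = 9/17
R = TP/(TP+FN) = 18/23 = 18/23
beta^2 = 1/3^2 = 1/9
(1 + beta^2) = 10/9
Numerator = (1+beta^2)*P*R = 180/391
Denominator = beta^2*P + R = 1/17 + 18/23 = 329/391
F_beta = 180/329

180/329


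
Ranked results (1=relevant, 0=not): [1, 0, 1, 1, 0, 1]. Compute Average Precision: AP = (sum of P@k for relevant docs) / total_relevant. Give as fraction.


Computing P@k for each relevant position:
Position 1: relevant, P@1 = 1/1 = 1
Position 2: not relevant
Position 3: relevant, P@3 = 2/3 = 2/3
Position 4: relevant, P@4 = 3/4 = 3/4
Position 5: not relevant
Position 6: relevant, P@6 = 4/6 = 2/3
Sum of P@k = 1 + 2/3 + 3/4 + 2/3 = 37/12
AP = 37/12 / 4 = 37/48

37/48


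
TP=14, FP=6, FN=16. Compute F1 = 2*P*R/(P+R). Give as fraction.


F1 = 2 * P * R / (P + R)
P = TP/(TP+FP) = 14/20 = 7/10
R = TP/(TP+FN) = 14/30 = 7/15
2 * P * R = 2 * 7/10 * 7/15 = 49/75
P + R = 7/10 + 7/15 = 7/6
F1 = 49/75 / 7/6 = 14/25

14/25
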